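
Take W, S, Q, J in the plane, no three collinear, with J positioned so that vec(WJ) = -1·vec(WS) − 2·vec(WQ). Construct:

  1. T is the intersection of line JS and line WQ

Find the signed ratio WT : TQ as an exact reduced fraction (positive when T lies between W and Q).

WT:TQ = -1/2

Choose coordinates W = (0, 0), S = (1, 0), Q = (0, 1), J = (-1, -2).
1. T is the intersection of line JS and line WQ ⇒ T = (0, -1)
T = W + t·(Q−W) with t = -1, so WT:TQ = t:(1−t) = -1:2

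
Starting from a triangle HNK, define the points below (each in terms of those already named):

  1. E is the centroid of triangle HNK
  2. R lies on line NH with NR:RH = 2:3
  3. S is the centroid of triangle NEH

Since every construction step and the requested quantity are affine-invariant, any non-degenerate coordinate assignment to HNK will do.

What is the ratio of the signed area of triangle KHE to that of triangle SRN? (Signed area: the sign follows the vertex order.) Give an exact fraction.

[KHE]:[SRN] = 15/2

Assign H = (0, 0), N = (1, 0), K = (0, 1) — the answer is frame-independent, so this choice is without loss of generality.
1. E is the centroid of triangle HNK ⇒ E = (1/3, 1/3)
2. R lies on line NH with NR:RH = 2:3 ⇒ R = (3/5, 0)
3. S is the centroid of triangle NEH ⇒ S = (4/9, 1/9)
2·[KHE] = 1/3, 2·[SRN] = 2/45
[KHE]:[SRN] = 1/3:2/45 = 15/2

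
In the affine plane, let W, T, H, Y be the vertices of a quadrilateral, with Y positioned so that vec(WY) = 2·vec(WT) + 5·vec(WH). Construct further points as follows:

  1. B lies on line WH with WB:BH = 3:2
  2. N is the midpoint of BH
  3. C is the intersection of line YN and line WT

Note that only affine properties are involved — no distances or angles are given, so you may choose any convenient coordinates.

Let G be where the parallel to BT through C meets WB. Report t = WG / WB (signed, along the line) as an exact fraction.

t = -8/21

Set W = (0, 0), T = (1, 0), H = (0, 1), Y = (2, 5); any affine frame gives the same invariant.
1. B lies on line WH with WB:BH = 3:2 ⇒ B = (0, 3/5)
2. N is the midpoint of BH ⇒ N = (0, 4/5)
3. C is the intersection of line YN and line WT ⇒ C = (-8/21, 0)
through C parallel to BT: direction (1, -3/5); meets WB at G = (0, -8/35)
G = W + t·(B−W) with t = -8/21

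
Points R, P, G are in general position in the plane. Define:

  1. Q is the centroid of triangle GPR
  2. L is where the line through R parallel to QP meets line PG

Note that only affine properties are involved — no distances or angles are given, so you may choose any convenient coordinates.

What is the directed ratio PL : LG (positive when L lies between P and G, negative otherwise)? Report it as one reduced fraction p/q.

PL:LG = -1/2

Choose coordinates R = (0, 0), P = (1, 0), G = (0, 1).
1. Q is the centroid of triangle GPR ⇒ Q = (1/3, 1/3)
2. L is where the line through R parallel to QP meets line PG ⇒ L = (2, -1)
L = P + t·(G−P) with t = -1, so PL:LG = t:(1−t) = -1:2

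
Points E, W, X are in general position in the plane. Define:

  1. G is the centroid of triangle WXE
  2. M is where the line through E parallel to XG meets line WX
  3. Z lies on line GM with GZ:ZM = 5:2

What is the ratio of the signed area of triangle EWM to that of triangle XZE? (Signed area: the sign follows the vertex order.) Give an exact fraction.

[EWM]:[XZE] = 42/13

Work in coordinates with E = (0, 0), W = (1, 0), X = (0, 1).
1. G is the centroid of triangle WXE ⇒ G = (1/3, 1/3)
2. M is where the line through E parallel to XG meets line WX ⇒ M = (-1, 2)
3. Z lies on line GM with GZ:ZM = 5:2 ⇒ Z = (-13/21, 32/21)
2·[EWM] = 2, 2·[XZE] = 13/21
[EWM]:[XZE] = 2:13/21 = 42/13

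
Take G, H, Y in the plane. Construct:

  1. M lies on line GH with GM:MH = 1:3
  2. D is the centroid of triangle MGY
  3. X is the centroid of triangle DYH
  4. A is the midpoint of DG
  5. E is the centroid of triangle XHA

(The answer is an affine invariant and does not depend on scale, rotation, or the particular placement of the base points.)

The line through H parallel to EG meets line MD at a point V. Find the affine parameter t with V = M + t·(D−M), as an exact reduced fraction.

t = -33/41

Set G = (0, 0), H = (1, 0), Y = (0, 1); any affine frame gives the same invariant.
1. M lies on line GH with GM:MH = 1:3 ⇒ M = (1/4, 0)
2. D is the centroid of triangle MGY ⇒ D = (1/12, 1/3)
3. X is the centroid of triangle DYH ⇒ X = (13/36, 4/9)
4. A is the midpoint of DG ⇒ A = (1/24, 1/6)
5. E is the centroid of triangle XHA ⇒ E = (101/216, 11/54)
through H parallel to EG: direction (-101/216, -11/54); meets MD at V = (63/164, -11/41)
V = M + t·(D−M) with t = -33/41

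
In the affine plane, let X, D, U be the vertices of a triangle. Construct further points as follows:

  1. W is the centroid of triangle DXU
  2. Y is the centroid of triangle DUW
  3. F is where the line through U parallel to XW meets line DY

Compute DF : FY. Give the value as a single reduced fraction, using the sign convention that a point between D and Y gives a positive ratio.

DF:FY = -2

Assign X = (0, 0), D = (1, 0), U = (0, 1) — the answer is frame-independent, so this choice is without loss of generality.
1. W is the centroid of triangle DXU ⇒ W = (1/3, 1/3)
2. Y is the centroid of triangle DUW ⇒ Y = (4/9, 4/9)
3. F is where the line through U parallel to XW meets line DY ⇒ F = (-1/9, 8/9)
F = D + t·(Y−D) with t = 2, so DF:FY = t:(1−t) = 2:-1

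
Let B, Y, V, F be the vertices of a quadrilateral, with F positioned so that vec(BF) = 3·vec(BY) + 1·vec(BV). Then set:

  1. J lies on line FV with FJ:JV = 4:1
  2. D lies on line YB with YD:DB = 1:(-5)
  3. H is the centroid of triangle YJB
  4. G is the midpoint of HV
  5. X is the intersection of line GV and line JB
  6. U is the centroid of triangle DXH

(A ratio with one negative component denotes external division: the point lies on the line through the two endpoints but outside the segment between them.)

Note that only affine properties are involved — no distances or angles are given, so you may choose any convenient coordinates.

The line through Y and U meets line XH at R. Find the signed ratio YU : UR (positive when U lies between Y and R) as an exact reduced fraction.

Work in coordinates with B = (0, 0), Y = (1, 0), V = (0, 1), F = (3, 1).
1. J lies on line FV with FJ:JV = 4:1 ⇒ J = (3/5, 1)
2. D lies on line YB with YD:DB = 1:(-5) ⇒ D = (5/4, 0)
3. H is the centroid of triangle YJB ⇒ H = (8/15, 1/3)
4. G is the midpoint of HV ⇒ G = (4/15, 2/3)
5. X is the intersection of line GV and line JB ⇒ X = (12/35, 4/7)
6. U is the centroid of triangle DXH ⇒ U = (893/1260, 19/63)
line YU meets XH at R = (-52/315, 76/63)
U = Y + t·(R−Y) with t = 1/4, so YU:UR = 1/4:3/4

YU:UR = 1/3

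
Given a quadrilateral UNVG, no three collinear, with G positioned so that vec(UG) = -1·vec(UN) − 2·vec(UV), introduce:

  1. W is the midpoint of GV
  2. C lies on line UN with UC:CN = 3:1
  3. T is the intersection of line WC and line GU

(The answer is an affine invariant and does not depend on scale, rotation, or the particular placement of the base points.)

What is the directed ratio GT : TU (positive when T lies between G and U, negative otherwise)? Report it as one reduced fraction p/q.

Choose coordinates U = (0, 0), N = (1, 0), V = (0, 1), G = (-1, -2).
1. W is the midpoint of GV ⇒ W = (-1/2, -1/2)
2. C lies on line UN with UC:CN = 3:1 ⇒ C = (3/4, 0)
3. T is the intersection of line WC and line GU ⇒ T = (-3/16, -3/8)
T = G + t·(U−G) with t = 13/16, so GT:TU = t:(1−t) = 13/16:3/16

GT:TU = 13/3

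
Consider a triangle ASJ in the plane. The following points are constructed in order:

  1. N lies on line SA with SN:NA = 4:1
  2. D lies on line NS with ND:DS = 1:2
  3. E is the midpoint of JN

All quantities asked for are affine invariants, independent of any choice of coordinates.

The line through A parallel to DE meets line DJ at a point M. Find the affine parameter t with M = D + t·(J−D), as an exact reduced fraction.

Choose coordinates A = (0, 0), S = (1, 0), J = (0, 1).
1. N lies on line SA with SN:NA = 4:1 ⇒ N = (1/5, 0)
2. D lies on line NS with ND:DS = 1:2 ⇒ D = (7/15, 0)
3. E is the midpoint of JN ⇒ E = (1/10, 1/2)
through A parallel to DE: direction (-11/30, 1/2); meets DJ at M = (77/60, -7/4)
M = D + t·(J−D) with t = -7/4

t = -7/4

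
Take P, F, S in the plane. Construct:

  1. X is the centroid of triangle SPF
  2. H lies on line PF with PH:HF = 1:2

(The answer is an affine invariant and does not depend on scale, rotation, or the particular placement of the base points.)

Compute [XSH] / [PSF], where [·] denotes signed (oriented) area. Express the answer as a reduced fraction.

[XSH]:[PSF] = -1/9

Assign P = (0, 0), F = (1, 0), S = (0, 1) — the answer is frame-independent, so this choice is without loss of generality.
1. X is the centroid of triangle SPF ⇒ X = (1/3, 1/3)
2. H lies on line PF with PH:HF = 1:2 ⇒ H = (1/3, 0)
2·[XSH] = 1/9, 2·[PSF] = -1
[XSH]:[PSF] = 1/9:-1 = -1/9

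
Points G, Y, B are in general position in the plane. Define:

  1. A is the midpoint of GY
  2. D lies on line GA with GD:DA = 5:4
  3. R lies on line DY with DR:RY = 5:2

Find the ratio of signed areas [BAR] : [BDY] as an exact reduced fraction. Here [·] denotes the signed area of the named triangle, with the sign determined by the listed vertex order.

[BAR]:[BDY] = 37/91

Assign G = (0, 0), Y = (1, 0), B = (0, 1) — the answer is frame-independent, so this choice is without loss of generality.
1. A is the midpoint of GY ⇒ A = (1/2, 0)
2. D lies on line GA with GD:DA = 5:4 ⇒ D = (5/18, 0)
3. R lies on line DY with DR:RY = 5:2 ⇒ R = (50/63, 0)
2·[BAR] = 37/126, 2·[BDY] = 13/18
[BAR]:[BDY] = 37/126:13/18 = 37/91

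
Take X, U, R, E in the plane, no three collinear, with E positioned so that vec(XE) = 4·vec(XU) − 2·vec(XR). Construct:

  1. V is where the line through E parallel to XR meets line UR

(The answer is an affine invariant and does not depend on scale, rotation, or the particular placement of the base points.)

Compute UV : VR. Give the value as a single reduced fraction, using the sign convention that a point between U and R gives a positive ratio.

Assign X = (0, 0), U = (1, 0), R = (0, 1), E = (4, -2) — the answer is frame-independent, so this choice is without loss of generality.
1. V is where the line through E parallel to XR meets line UR ⇒ V = (4, -3)
V = U + t·(R−U) with t = -3, so UV:VR = t:(1−t) = -3:4

UV:VR = -3/4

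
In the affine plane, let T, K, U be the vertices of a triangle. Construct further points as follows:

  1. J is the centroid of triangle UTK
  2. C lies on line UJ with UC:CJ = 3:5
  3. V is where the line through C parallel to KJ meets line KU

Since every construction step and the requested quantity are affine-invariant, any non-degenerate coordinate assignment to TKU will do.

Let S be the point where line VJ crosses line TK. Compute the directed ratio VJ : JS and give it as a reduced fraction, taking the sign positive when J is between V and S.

Work in coordinates with T = (0, 0), K = (1, 0), U = (0, 1).
1. J is the centroid of triangle UTK ⇒ J = (1/3, 1/3)
2. C lies on line UJ with UC:CJ = 3:5 ⇒ C = (1/8, 3/4)
3. V is where the line through C parallel to KJ meets line KU ⇒ V = (3/8, 5/8)
line VJ meets TK at S = (2/7, 0)
J = V + t·(S−V) with t = 7/15, so VJ:JS = 7/15:8/15

VJ:JS = 7/8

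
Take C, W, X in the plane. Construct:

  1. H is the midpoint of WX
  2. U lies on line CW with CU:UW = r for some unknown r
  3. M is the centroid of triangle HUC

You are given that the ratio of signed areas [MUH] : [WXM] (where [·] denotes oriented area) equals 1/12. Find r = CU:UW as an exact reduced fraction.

Choose coordinates C = (0, 0), W = (1, 0), X = (0, 1).
1. H is the midpoint of WX ⇒ H = (1/2, 1/2)
2. With CU:UW = r, write λ = r/(r+1) so U = C + λ·(W−C); U is affine-linear in λ
3. M is the centroid of triangle HUC ⇒ M is an affine combination of earlier points and hence also affine-linear in λ
Every point depending on U is an affine combination of U and λ-independent points, so each such coordinate is linear in λ; the λ² term in each signed area is a multiple of (W−C)×(W−C) = 0, so 2·[MUH] and 2·[WXM] are each linear in λ. Evaluating at λ=0 and λ=1:
  2·[MUH] = 1/6·λ,   2·[WXM] = -1/3·λ + 2/3
So [MUH]:[WXM] = (1/6·λ) / (-1/3·λ + 2/3). Setting this equal to 1/12:
  1/6·λ = 1/12·(-1/3·λ + 2/3)  ⇒  λ = 2/7
Then r = λ/(1−λ) = (2/7)/(5/7) = 2/5. Check: with r = 2/5, U = (2/7, 0) and [MUH]:[WXM] = 1/12 as required.

r = 2/5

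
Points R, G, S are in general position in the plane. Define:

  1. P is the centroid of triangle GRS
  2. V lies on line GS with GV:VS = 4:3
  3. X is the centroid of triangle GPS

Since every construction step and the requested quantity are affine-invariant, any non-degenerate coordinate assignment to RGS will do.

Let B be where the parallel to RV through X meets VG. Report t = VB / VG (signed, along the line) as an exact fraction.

t = 1/9

Choose coordinates R = (0, 0), G = (1, 0), S = (0, 1).
1. P is the centroid of triangle GRS ⇒ P = (1/3, 1/3)
2. V lies on line GS with GV:VS = 4:3 ⇒ V = (3/7, 4/7)
3. X is the centroid of triangle GPS ⇒ X = (4/9, 4/9)
through X parallel to RV: direction (3/7, 4/7); meets VG at B = (31/63, 32/63)
B = V + t·(G−V) with t = 1/9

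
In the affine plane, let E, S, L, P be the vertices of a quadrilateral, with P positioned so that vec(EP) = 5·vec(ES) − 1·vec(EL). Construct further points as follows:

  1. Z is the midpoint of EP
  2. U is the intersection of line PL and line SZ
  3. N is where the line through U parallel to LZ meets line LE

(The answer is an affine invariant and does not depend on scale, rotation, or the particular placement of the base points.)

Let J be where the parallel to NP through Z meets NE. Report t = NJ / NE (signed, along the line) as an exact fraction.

Work in coordinates with E = (0, 0), S = (1, 0), L = (0, 1), P = (5, -1).
1. Z is the midpoint of EP ⇒ Z = (5/2, -1/2)
2. U is the intersection of line PL and line SZ ⇒ U = (10, -3)
3. N is where the line through U parallel to LZ meets line LE ⇒ N = (0, 3)
through Z parallel to NP: direction (5, -4); meets NE at J = (0, 3/2)
J = N + t·(E−N) with t = 1/2

t = 1/2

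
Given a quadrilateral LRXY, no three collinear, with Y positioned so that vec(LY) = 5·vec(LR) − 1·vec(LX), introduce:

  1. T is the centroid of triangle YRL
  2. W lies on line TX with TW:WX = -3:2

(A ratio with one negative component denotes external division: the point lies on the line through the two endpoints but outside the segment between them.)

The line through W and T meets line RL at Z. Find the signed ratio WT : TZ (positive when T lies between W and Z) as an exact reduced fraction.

WT:TZ = -12

Set L = (0, 0), R = (1, 0), X = (0, 1), Y = (5, -1); any affine frame gives the same invariant.
1. T is the centroid of triangle YRL ⇒ T = (2, -1/3)
2. W lies on line TX with TW:WX = -3:2 ⇒ W = (-4, 11/3)
line WT meets RL at Z = (3/2, 0)
T = W + t·(Z−W) with t = 12/11, so WT:TZ = 12/11:-1/11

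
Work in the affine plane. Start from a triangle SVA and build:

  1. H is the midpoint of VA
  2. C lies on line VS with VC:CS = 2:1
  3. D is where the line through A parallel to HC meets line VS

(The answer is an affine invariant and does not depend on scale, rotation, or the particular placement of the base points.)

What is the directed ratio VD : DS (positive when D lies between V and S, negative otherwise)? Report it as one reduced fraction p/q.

Assign S = (0, 0), V = (1, 0), A = (0, 1) — the answer is frame-independent, so this choice is without loss of generality.
1. H is the midpoint of VA ⇒ H = (1/2, 1/2)
2. C lies on line VS with VC:CS = 2:1 ⇒ C = (1/3, 0)
3. D is where the line through A parallel to HC meets line VS ⇒ D = (-1/3, 0)
D = V + t·(S−V) with t = 4/3, so VD:DS = t:(1−t) = 4/3:-1/3

VD:DS = -4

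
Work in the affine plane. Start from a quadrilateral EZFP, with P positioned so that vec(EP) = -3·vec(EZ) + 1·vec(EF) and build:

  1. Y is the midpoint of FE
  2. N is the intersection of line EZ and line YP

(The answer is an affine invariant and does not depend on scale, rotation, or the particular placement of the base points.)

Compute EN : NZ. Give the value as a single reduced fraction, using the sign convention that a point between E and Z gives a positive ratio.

Choose coordinates E = (0, 0), Z = (1, 0), F = (0, 1), P = (-3, 1).
1. Y is the midpoint of FE ⇒ Y = (0, 1/2)
2. N is the intersection of line EZ and line YP ⇒ N = (3, 0)
N = E + t·(Z−E) with t = 3, so EN:NZ = t:(1−t) = 3:-2

EN:NZ = -3/2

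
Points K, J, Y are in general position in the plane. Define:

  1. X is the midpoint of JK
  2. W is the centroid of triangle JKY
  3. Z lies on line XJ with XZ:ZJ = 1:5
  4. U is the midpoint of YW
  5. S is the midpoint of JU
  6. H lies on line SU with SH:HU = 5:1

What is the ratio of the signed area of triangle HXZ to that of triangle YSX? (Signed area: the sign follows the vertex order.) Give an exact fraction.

[HXZ]:[YSX] = -11/54

Work in coordinates with K = (0, 0), J = (1, 0), Y = (0, 1).
1. X is the midpoint of JK ⇒ X = (1/2, 0)
2. W is the centroid of triangle JKY ⇒ W = (1/3, 1/3)
3. Z lies on line XJ with XZ:ZJ = 1:5 ⇒ Z = (7/12, 0)
4. U is the midpoint of YW ⇒ U = (1/6, 2/3)
5. S is the midpoint of JU ⇒ S = (7/12, 1/3)
6. H lies on line SU with SH:HU = 5:1 ⇒ H = (17/72, 11/18)
2·[HXZ] = 11/216, 2·[YSX] = -1/4
[HXZ]:[YSX] = 11/216:-1/4 = -11/54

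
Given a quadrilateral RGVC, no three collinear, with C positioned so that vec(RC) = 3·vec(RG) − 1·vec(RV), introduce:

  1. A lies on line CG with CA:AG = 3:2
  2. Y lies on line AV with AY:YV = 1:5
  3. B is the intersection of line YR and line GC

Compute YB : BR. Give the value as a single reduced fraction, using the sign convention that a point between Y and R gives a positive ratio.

Choose coordinates R = (0, 0), G = (1, 0), V = (0, 1), C = (3, -1).
1. A lies on line CG with CA:AG = 3:2 ⇒ A = (9/5, -2/5)
2. Y lies on line AV with AY:YV = 1:5 ⇒ Y = (3/2, -1/6)
3. B is the intersection of line YR and line GC ⇒ B = (9/7, -1/7)
B = Y + t·(R−Y) with t = 1/7, so YB:BR = t:(1−t) = 1/7:6/7

YB:BR = 1/6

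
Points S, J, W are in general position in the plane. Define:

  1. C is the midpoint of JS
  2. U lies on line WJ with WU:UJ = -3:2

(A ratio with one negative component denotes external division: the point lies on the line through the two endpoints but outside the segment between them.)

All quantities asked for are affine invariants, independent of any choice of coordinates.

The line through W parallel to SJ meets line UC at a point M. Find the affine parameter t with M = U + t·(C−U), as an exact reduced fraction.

Assign S = (0, 0), J = (1, 0), W = (0, 1) — the answer is frame-independent, so this choice is without loss of generality.
1. C is the midpoint of JS ⇒ C = (1/2, 0)
2. U lies on line WJ with WU:UJ = -3:2 ⇒ U = (3, -2)
through W parallel to SJ: direction (1, 0); meets UC at M = (-3/4, 1)
M = U + t·(C−U) with t = 3/2

t = 3/2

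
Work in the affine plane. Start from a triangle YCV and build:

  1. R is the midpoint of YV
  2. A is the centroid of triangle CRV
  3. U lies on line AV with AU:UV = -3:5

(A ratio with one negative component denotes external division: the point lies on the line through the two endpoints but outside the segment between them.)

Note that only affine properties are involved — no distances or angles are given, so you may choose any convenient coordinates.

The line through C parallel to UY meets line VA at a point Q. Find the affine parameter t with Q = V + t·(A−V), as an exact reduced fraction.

t = 7/4

Set Y = (0, 0), C = (1, 0), V = (0, 1); any affine frame gives the same invariant.
1. R is the midpoint of YV ⇒ R = (0, 1/2)
2. A is the centroid of triangle CRV ⇒ A = (1/3, 1/2)
3. U lies on line AV with AU:UV = -3:5 ⇒ U = (5/6, -1/4)
through C parallel to UY: direction (-5/6, 1/4); meets VA at Q = (7/12, 1/8)
Q = V + t·(A−V) with t = 7/4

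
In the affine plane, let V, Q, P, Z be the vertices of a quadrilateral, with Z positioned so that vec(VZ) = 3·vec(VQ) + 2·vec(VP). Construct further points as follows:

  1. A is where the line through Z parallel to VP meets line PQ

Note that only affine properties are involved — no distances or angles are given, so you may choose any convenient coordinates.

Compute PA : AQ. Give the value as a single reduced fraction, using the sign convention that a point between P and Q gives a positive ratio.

Assign V = (0, 0), Q = (1, 0), P = (0, 1), Z = (3, 2) — the answer is frame-independent, so this choice is without loss of generality.
1. A is where the line through Z parallel to VP meets line PQ ⇒ A = (3, -2)
A = P + t·(Q−P) with t = 3, so PA:AQ = t:(1−t) = 3:-2

PA:AQ = -3/2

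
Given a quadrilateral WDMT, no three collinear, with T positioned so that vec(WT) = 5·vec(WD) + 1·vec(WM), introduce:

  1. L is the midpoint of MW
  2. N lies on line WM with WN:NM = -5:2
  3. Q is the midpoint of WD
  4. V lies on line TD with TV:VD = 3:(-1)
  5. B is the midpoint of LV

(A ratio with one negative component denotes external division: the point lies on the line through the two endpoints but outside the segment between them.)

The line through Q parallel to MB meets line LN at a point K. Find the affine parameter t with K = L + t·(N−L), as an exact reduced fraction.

Set W = (0, 0), D = (1, 0), M = (0, 1), T = (5, 1); any affine frame gives the same invariant.
1. L is the midpoint of MW ⇒ L = (0, 1/2)
2. N lies on line WM with WN:NM = -5:2 ⇒ N = (0, 5/3)
3. Q is the midpoint of WD ⇒ Q = (1/2, 0)
4. V lies on line TD with TV:VD = 3:(-1) ⇒ V = (-1, -1/2)
5. B is the midpoint of LV ⇒ B = (-1/2, 0)
through Q parallel to MB: direction (-1/2, -1); meets LN at K = (0, -1)
K = L + t·(N−L) with t = -9/7

t = -9/7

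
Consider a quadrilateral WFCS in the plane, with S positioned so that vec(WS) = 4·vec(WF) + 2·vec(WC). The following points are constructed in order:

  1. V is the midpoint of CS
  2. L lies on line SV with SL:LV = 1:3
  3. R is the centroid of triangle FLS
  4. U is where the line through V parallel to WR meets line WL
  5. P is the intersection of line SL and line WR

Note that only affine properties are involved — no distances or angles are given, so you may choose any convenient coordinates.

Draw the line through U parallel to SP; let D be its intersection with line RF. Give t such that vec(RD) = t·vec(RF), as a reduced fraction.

t = -347/190

Work in coordinates with W = (0, 0), F = (1, 0), C = (0, 1), S = (4, 2).
1. V is the midpoint of CS ⇒ V = (2, 3/2)
2. L lies on line SV with SL:LV = 1:3 ⇒ L = (7/2, 15/8)
3. R is the centroid of triangle FLS ⇒ R = (17/6, 31/24)
4. U is where the line through V parallel to WR meets line WL ⇒ U = (140/19, 75/19)
5. P is the intersection of line SL and line WR ⇒ P = (34/7, 31/14)
through U parallel to SP: direction (6/7, 3/14); meets RF at D = (2349/380, 5549/1520)
D = R + t·(F−R) with t = -347/190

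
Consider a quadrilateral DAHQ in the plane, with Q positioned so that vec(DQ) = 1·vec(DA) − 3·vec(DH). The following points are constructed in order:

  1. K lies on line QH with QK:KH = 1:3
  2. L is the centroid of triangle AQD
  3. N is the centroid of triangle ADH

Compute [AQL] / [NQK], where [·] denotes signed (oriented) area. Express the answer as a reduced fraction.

Set D = (0, 0), A = (1, 0), H = (0, 1), Q = (1, -3); any affine frame gives the same invariant.
1. K lies on line QH with QK:KH = 1:3 ⇒ K = (3/4, -2)
2. L is the centroid of triangle AQD ⇒ L = (2/3, -1)
3. N is the centroid of triangle ADH ⇒ N = (1/3, 1/3)
2·[AQL] = -1, 2·[NQK] = -1/6
[AQL]:[NQK] = -1:-1/6 = 6

[AQL]:[NQK] = 6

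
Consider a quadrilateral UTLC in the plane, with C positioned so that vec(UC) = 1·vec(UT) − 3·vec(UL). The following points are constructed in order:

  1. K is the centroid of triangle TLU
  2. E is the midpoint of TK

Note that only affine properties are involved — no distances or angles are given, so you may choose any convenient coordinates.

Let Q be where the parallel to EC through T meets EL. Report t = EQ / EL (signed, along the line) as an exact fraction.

Set U = (0, 0), T = (1, 0), L = (0, 1), C = (1, -3); any affine frame gives the same invariant.
1. K is the centroid of triangle TLU ⇒ K = (1/3, 1/3)
2. E is the midpoint of TK ⇒ E = (2/3, 1/6)
through T parallel to EC: direction (1/3, -19/6); meets EL at Q = (34/33, -19/66)
Q = E + t·(L−E) with t = -6/11

t = -6/11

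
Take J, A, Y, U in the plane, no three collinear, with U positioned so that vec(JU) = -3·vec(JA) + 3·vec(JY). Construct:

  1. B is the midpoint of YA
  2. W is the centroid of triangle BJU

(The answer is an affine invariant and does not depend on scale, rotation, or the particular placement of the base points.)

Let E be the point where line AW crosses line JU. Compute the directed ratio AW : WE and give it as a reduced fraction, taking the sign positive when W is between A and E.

AW:WE = 2

Assign J = (0, 0), A = (1, 0), Y = (0, 1), U = (-3, 3) — the answer is frame-independent, so this choice is without loss of generality.
1. B is the midpoint of YA ⇒ B = (1/2, 1/2)
2. W is the centroid of triangle BJU ⇒ W = (-5/6, 7/6)
line AW meets JU at E = (-7/4, 7/4)
W = A + t·(E−A) with t = 2/3, so AW:WE = 2/3:1/3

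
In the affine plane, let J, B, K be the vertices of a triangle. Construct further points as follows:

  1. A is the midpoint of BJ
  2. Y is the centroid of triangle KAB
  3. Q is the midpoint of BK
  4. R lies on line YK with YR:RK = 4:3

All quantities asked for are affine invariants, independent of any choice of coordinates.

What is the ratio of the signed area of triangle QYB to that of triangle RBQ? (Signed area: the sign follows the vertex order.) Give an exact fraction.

[QYB]:[RBQ] = 7/3

Assign J = (0, 0), B = (1, 0), K = (0, 1) — the answer is frame-independent, so this choice is without loss of generality.
1. A is the midpoint of BJ ⇒ A = (1/2, 0)
2. Y is the centroid of triangle KAB ⇒ Y = (1/2, 1/3)
3. Q is the midpoint of BK ⇒ Q = (1/2, 1/2)
4. R lies on line YK with YR:RK = 4:3 ⇒ R = (3/14, 5/7)
2·[QYB] = 1/12, 2·[RBQ] = 1/28
[QYB]:[RBQ] = 1/12:1/28 = 7/3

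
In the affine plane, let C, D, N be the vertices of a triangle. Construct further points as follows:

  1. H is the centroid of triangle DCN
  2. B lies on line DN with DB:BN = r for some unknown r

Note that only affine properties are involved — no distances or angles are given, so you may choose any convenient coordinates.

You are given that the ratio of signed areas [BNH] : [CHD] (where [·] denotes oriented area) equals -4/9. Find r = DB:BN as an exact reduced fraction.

r = 5/4

Set C = (0, 0), D = (1, 0), N = (0, 1); any affine frame gives the same invariant.
1. H is the centroid of triangle DCN ⇒ H = (1/3, 1/3)
2. With DB:BN = r, write λ = r/(r+1) so B = D + λ·(N−D); B is affine-linear in λ
Every point depending on B is an affine combination of B and λ-independent points, so each such coordinate is linear in λ; the λ² term in each signed area is a multiple of (N−D)×(N−D) = 0, so 2·[BNH] and 2·[CHD] are each linear in λ. Evaluating at λ=0 and λ=1:
  2·[BNH] = -1/3·λ + 1/3,   2·[CHD] = -1/3
So [BNH]:[CHD] = (-1/3·λ + 1/3) / (-1/3). Setting this equal to -4/9:
  -1/3·λ + 1/3 = -4/9·(-1/3)  ⇒  λ = 5/9
Then r = λ/(1−λ) = (5/9)/(4/9) = 5/4. Check: with r = 5/4, B = (4/9, 5/9) and [BNH]:[CHD] = -4/9 as required.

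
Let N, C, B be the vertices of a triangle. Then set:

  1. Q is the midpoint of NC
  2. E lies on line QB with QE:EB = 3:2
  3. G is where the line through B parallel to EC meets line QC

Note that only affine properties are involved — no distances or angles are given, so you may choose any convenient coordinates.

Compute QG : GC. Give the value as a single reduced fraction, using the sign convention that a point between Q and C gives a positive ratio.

QG:GC = -5/2

Assign N = (0, 0), C = (1, 0), B = (0, 1) — the answer is frame-independent, so this choice is without loss of generality.
1. Q is the midpoint of NC ⇒ Q = (1/2, 0)
2. E lies on line QB with QE:EB = 3:2 ⇒ E = (1/5, 3/5)
3. G is where the line through B parallel to EC meets line QC ⇒ G = (4/3, 0)
G = Q + t·(C−Q) with t = 5/3, so QG:GC = t:(1−t) = 5/3:-2/3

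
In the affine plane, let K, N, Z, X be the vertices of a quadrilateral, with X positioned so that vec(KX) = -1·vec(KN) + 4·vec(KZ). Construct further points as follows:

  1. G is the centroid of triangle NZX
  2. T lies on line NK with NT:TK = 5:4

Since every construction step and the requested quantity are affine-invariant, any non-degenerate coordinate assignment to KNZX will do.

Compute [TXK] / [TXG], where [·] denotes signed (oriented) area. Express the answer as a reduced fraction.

Choose coordinates K = (0, 0), N = (1, 0), Z = (0, 1), X = (-1, 4).
1. G is the centroid of triangle NZX ⇒ G = (0, 5/3)
2. T lies on line NK with NT:TK = 5:4 ⇒ T = (4/9, 0)
2·[TXK] = 16/9, 2·[TXG] = -17/27
[TXK]:[TXG] = 16/9:-17/27 = -48/17

[TXK]:[TXG] = -48/17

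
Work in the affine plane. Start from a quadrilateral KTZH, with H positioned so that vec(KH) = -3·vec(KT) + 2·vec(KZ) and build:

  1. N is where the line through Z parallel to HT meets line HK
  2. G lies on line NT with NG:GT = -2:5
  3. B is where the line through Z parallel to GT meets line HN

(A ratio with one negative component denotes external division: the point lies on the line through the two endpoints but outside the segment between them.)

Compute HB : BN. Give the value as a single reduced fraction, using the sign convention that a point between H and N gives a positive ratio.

Choose coordinates K = (0, 0), T = (1, 0), Z = (0, 1), H = (-3, 2).
1. N is where the line through Z parallel to HT meets line HK ⇒ N = (-6, 4)
2. G lies on line NT with NG:GT = -2:5 ⇒ G = (-32/3, 20/3)
3. B is where the line through Z parallel to GT meets line HN ⇒ B = (-21/2, 7)
B = H + t·(N−H) with t = 5/2, so HB:BN = t:(1−t) = 5/2:-3/2

HB:BN = -5/3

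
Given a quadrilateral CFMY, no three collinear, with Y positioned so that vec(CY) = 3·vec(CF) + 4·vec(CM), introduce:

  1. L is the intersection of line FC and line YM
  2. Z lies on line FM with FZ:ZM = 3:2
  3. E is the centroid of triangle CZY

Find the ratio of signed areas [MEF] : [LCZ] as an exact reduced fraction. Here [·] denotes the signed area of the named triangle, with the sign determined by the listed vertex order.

Choose coordinates C = (0, 0), F = (1, 0), M = (0, 1), Y = (3, 4).
1. L is the intersection of line FC and line YM ⇒ L = (-1, 0)
2. Z lies on line FM with FZ:ZM = 3:2 ⇒ Z = (2/5, 3/5)
3. E is the centroid of triangle CZY ⇒ E = (17/15, 23/15)
2·[MEF] = -5/3, 2·[LCZ] = 3/5
[MEF]:[LCZ] = -5/3:3/5 = -25/9

[MEF]:[LCZ] = -25/9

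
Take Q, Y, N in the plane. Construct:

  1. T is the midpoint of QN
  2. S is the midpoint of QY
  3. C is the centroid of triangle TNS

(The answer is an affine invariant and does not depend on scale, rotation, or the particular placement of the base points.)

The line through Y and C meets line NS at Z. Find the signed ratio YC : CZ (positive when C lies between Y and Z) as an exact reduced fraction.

YC:CZ = -7

Set Q = (0, 0), Y = (1, 0), N = (0, 1); any affine frame gives the same invariant.
1. T is the midpoint of QN ⇒ T = (0, 1/2)
2. S is the midpoint of QY ⇒ S = (1/2, 0)
3. C is the centroid of triangle TNS ⇒ C = (1/6, 1/2)
line YC meets NS at Z = (2/7, 3/7)
C = Y + t·(Z−Y) with t = 7/6, so YC:CZ = 7/6:-1/6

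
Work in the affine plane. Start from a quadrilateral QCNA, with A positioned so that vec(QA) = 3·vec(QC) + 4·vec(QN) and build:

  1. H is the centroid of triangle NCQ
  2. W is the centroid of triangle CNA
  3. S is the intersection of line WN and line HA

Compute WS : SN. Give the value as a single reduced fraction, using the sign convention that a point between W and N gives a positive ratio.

WS:SN = 1/27

Set Q = (0, 0), C = (1, 0), N = (0, 1), A = (3, 4); any affine frame gives the same invariant.
1. H is the centroid of triangle NCQ ⇒ H = (1/3, 1/3)
2. W is the centroid of triangle CNA ⇒ W = (4/3, 5/3)
3. S is the intersection of line WN and line HA ⇒ S = (9/7, 23/14)
S = W + t·(N−W) with t = 1/28, so WS:SN = t:(1−t) = 1/28:27/28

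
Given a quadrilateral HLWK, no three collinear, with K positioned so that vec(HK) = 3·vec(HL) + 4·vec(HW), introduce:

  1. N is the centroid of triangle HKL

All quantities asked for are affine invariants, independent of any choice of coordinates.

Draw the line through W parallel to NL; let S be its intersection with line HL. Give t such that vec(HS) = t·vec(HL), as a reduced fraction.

Choose coordinates H = (0, 0), L = (1, 0), W = (0, 1), K = (3, 4).
1. N is the centroid of triangle HKL ⇒ N = (4/3, 4/3)
through W parallel to NL: direction (-1/3, -4/3); meets HL at S = (-1/4, 0)
S = H + t·(L−H) with t = -1/4

t = -1/4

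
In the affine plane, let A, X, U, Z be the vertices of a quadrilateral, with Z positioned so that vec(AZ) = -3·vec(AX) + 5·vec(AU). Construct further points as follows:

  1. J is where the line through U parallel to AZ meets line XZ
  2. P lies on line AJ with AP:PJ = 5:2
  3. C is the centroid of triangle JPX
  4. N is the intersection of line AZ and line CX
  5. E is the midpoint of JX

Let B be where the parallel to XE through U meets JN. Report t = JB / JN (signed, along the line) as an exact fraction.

t = 17/25

Set A = (0, 0), X = (1, 0), U = (0, 1), Z = (-3, 5); any affine frame gives the same invariant.
1. J is where the line through U parallel to AZ meets line XZ ⇒ J = (-3/5, 2)
2. P lies on line AJ with AP:PJ = 5:2 ⇒ P = (-3/7, 10/7)
3. C is the centroid of triangle JPX ⇒ C = (-1/105, 8/7)
4. N is the intersection of line AZ and line CX ⇒ N = (-36/17, 60/17)
5. E is the midpoint of JX ⇒ E = (1/5, 1)
through U parallel to XE: direction (-4/5, 1); meets JN at B = (-204/125, 76/25)
B = J + t·(N−J) with t = 17/25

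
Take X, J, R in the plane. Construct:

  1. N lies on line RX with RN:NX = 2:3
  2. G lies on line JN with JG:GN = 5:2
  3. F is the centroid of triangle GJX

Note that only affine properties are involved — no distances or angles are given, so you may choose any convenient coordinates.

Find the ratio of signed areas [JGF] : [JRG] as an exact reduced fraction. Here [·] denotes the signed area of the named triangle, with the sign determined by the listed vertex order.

Assign X = (0, 0), J = (1, 0), R = (0, 1) — the answer is frame-independent, so this choice is without loss of generality.
1. N lies on line RX with RN:NX = 2:3 ⇒ N = (0, 3/5)
2. G lies on line JN with JG:GN = 5:2 ⇒ G = (2/7, 3/7)
3. F is the centroid of triangle GJX ⇒ F = (3/7, 1/7)
2·[JGF] = 1/7, 2·[JRG] = 2/7
[JGF]:[JRG] = 1/7:2/7 = 1/2

[JGF]:[JRG] = 1/2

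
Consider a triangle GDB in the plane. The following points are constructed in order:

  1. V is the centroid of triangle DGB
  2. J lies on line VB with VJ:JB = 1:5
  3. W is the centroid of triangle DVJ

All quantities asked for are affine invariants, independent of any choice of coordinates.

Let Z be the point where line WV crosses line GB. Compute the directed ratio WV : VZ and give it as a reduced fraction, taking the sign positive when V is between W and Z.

WV:VZ = 11/18

Set G = (0, 0), D = (1, 0), B = (0, 1); any affine frame gives the same invariant.
1. V is the centroid of triangle DGB ⇒ V = (1/3, 1/3)
2. J lies on line VB with VJ:JB = 1:5 ⇒ J = (5/18, 4/9)
3. W is the centroid of triangle DVJ ⇒ W = (29/54, 7/27)
line WV meets GB at Z = (0, 5/11)
V = W + t·(Z−W) with t = 11/29, so WV:VZ = 11/29:18/29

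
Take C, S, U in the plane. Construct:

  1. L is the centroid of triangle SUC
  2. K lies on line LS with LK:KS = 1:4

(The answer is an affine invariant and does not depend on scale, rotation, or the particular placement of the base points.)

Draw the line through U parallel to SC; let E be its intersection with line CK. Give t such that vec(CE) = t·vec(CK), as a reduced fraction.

t = 15/4

Choose coordinates C = (0, 0), S = (1, 0), U = (0, 1).
1. L is the centroid of triangle SUC ⇒ L = (1/3, 1/3)
2. K lies on line LS with LK:KS = 1:4 ⇒ K = (7/15, 4/15)
through U parallel to SC: direction (-1, 0); meets CK at E = (7/4, 1)
E = C + t·(K−C) with t = 15/4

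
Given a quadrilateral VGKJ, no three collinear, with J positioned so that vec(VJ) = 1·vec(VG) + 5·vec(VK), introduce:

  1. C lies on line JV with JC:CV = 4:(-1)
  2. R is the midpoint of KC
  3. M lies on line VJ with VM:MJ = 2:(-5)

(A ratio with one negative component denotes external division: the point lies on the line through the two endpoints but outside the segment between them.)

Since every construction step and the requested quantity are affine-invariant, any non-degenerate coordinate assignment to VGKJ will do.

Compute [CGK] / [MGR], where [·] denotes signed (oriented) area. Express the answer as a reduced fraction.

Work in coordinates with V = (0, 0), G = (1, 0), K = (0, 1), J = (1, 5).
1. C lies on line JV with JC:CV = 4:(-1) ⇒ C = (-1/3, -5/3)
2. R is the midpoint of KC ⇒ R = (-1/6, -1/3)
3. M lies on line VJ with VM:MJ = 2:(-5) ⇒ M = (-2/3, -10/3)
2·[CGK] = 3, 2·[MGR] = 10/3
[CGK]:[MGR] = 3:10/3 = 9/10

[CGK]:[MGR] = 9/10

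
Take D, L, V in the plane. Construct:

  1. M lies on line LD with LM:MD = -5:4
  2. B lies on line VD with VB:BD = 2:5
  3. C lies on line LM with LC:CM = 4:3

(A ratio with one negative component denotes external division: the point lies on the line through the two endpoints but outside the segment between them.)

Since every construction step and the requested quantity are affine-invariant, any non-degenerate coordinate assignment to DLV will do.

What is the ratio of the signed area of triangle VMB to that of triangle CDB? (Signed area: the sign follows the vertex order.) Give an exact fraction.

[VMB]:[CDB] = 56/65

Choose coordinates D = (0, 0), L = (1, 0), V = (0, 1).
1. M lies on line LD with LM:MD = -5:4 ⇒ M = (-4, 0)
2. B lies on line VD with VB:BD = 2:5 ⇒ B = (0, 5/7)
3. C lies on line LM with LC:CM = 4:3 ⇒ C = (-13/7, 0)
2·[VMB] = 8/7, 2·[CDB] = 65/49
[VMB]:[CDB] = 8/7:65/49 = 56/65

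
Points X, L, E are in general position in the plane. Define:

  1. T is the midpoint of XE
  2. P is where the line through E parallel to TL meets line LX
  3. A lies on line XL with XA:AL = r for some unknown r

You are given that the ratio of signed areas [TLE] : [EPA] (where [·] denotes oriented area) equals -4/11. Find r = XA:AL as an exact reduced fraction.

r = 5/3

Assign X = (0, 0), L = (1, 0), E = (0, 1) — the answer is frame-independent, so this choice is without loss of generality.
1. T is the midpoint of XE ⇒ T = (0, 1/2)
2. P is where the line through E parallel to TL meets line LX ⇒ P = (2, 0)
3. With XA:AL = r, write λ = r/(r+1) so A = X + λ·(L−X); A is affine-linear in λ
Every point depending on A is an affine combination of A and λ-independent points, so each such coordinate is linear in λ; the λ² term in each signed area is a multiple of (L−X)×(L−X) = 0, so 2·[TLE] and 2·[EPA] are each linear in λ. Evaluating at λ=0 and λ=1:
  2·[TLE] = 1/2,   2·[EPA] = λ − 2
So [TLE]:[EPA] = (1/2) / (λ − 2). Setting this equal to -4/11:
  1/2 = -4/11·(λ − 2)  ⇒  λ = 5/8
Then r = λ/(1−λ) = (5/8)/(3/8) = 5/3. Check: with r = 5/3, A = (5/8, 0) and [TLE]:[EPA] = -4/11 as required.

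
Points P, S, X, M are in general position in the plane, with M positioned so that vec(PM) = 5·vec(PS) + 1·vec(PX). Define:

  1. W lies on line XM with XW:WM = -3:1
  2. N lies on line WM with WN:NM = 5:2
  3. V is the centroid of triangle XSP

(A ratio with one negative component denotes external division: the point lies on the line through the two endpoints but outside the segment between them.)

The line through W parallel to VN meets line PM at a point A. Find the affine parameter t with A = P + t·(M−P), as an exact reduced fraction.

Assign P = (0, 0), S = (1, 0), X = (0, 1), M = (5, 1) — the answer is frame-independent, so this choice is without loss of generality.
1. W lies on line XM with XW:WM = -3:1 ⇒ W = (15/2, 1)
2. N lies on line WM with WN:NM = 5:2 ⇒ N = (40/7, 1)
3. V is the centroid of triangle XSP ⇒ V = (1/3, 1/3)
through W parallel to VN: direction (113/21, 2/3); meets PM at A = (40/43, 8/43)
A = P + t·(M−P) with t = 8/43

t = 8/43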